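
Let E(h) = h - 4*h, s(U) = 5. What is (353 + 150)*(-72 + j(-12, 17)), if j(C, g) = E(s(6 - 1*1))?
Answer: -43761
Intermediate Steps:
E(h) = -3*h
j(C, g) = -15 (j(C, g) = -3*5 = -15)
(353 + 150)*(-72 + j(-12, 17)) = (353 + 150)*(-72 - 15) = 503*(-87) = -43761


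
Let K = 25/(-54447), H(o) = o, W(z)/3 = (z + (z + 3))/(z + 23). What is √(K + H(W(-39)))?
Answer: 5*√26679411129/217788 ≈ 3.7499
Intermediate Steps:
W(z) = 3*(3 + 2*z)/(23 + z) (W(z) = 3*((z + (z + 3))/(z + 23)) = 3*((z + (3 + z))/(23 + z)) = 3*((3 + 2*z)/(23 + z)) = 3*(3 + 2*z)/(23 + z))
K = -25/54447 (K = 25*(-1/54447) = -25/54447 ≈ -0.00045916)
√(K + H(W(-39))) = √(-25/54447 + 3*(3 + 2*(-39))/(23 - 39)) = √(-25/54447 + 3*(3 - 78)/(-16)) = √(-25/54447 + 3*(-1/16)*(-75)) = √(-25/54447 + 225/16) = √(12250175/871152) = 5*√26679411129/217788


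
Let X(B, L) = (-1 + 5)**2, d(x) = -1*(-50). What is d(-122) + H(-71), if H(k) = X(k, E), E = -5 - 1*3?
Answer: 66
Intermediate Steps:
d(x) = 50
E = -8 (E = -5 - 3 = -8)
X(B, L) = 16 (X(B, L) = 4**2 = 16)
H(k) = 16
d(-122) + H(-71) = 50 + 16 = 66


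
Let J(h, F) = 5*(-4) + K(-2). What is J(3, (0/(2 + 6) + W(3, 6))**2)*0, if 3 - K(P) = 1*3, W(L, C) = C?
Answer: 0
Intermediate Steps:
K(P) = 0 (K(P) = 3 - 3 = 0)
J(h, F) = -20 (J(h, F) = 5*(-4) + 0 = -20 + 0 = -20)
J(3, (0/(2 + 6) + W(3, 6))**2)*0 = -20*0 = 0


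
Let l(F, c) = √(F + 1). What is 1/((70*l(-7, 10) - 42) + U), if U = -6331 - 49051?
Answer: -6928/383981147 - 35*I*√6/1535924588 ≈ -1.8043e-5 - 5.5818e-8*I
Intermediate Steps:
U = -55382
l(F, c) = √(1 + F)
1/((70*l(-7, 10) - 42) + U) = 1/((70*√(1 - 7) - 42) - 55382) = 1/((70*√(-6) - 42) - 55382) = 1/((70*(I*√6) - 42) - 55382) = 1/((70*I*√6 - 42) - 55382) = 1/((-42 + 70*I*√6) - 55382) = 1/(-55424 + 70*I*√6)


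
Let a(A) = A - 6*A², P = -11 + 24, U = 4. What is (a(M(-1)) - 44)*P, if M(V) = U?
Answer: -1768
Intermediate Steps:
M(V) = 4
P = 13
(a(M(-1)) - 44)*P = (4*(1 - 6*4) - 44)*13 = (4*(1 - 24) - 44)*13 = (4*(-23) - 44)*13 = (-92 - 44)*13 = -136*13 = -1768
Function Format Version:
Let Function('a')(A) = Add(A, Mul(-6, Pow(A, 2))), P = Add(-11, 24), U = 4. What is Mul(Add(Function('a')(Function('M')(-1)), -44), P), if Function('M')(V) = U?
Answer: -1768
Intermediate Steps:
Function('M')(V) = 4
P = 13
Mul(Add(Function('a')(Function('M')(-1)), -44), P) = Mul(Add(Mul(4, Add(1, Mul(-6, 4))), -44), 13) = Mul(Add(Mul(4, Add(1, -24)), -44), 13) = Mul(Add(Mul(4, -23), -44), 13) = Mul(Add(-92, -44), 13) = Mul(-136, 13) = -1768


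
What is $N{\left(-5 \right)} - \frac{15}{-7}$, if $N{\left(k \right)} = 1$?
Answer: $\frac{22}{7} \approx 3.1429$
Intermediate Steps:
$N{\left(-5 \right)} - \frac{15}{-7} = 1 - \frac{15}{-7} = 1 - - \frac{15}{7} = 1 + \frac{15}{7} = \frac{22}{7}$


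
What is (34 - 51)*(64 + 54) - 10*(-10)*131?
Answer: 11094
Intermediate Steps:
(34 - 51)*(64 + 54) - 10*(-10)*131 = -17*118 + 100*131 = -2006 + 13100 = 11094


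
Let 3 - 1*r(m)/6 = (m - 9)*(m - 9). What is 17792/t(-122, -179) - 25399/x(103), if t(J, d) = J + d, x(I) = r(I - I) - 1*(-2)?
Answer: -645973/140266 ≈ -4.6053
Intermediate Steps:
r(m) = 18 - 6*(-9 + m)² (r(m) = 18 - 6*(m - 9)*(m - 9) = 18 - 6*(-9 + m)*(-9 + m) = 18 - 6*(-9 + m)²)
x(I) = -466 (x(I) = (18 - 6*(-9 + (I - I))²) - 1*(-2) = (18 - 6*(-9 + 0)²) + 2 = (18 - 6*(-9)²) + 2 = (18 - 6*81) + 2 = (18 - 486) + 2 = -468 + 2 = -466)
17792/t(-122, -179) - 25399/x(103) = 17792/(-122 - 179) - 25399/(-466) = 17792/(-301) - 25399*(-1/466) = 17792*(-1/301) + 25399/466 = -17792/301 + 25399/466 = -645973/140266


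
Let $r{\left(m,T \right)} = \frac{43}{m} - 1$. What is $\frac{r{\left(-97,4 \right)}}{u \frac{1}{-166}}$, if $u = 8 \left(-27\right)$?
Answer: $- \frac{2905}{2619} \approx -1.1092$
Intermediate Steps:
$u = -216$
$r{\left(m,T \right)} = -1 + \frac{43}{m}$ ($r{\left(m,T \right)} = \frac{43}{m} - 1 = -1 + \frac{43}{m}$)
$\frac{r{\left(-97,4 \right)}}{u \frac{1}{-166}} = \frac{\frac{1}{-97} \left(43 - -97\right)}{\left(-216\right) \frac{1}{-166}} = \frac{\left(- \frac{1}{97}\right) \left(43 + 97\right)}{\left(-216\right) \left(- \frac{1}{166}\right)} = \frac{\left(- \frac{1}{97}\right) 140}{\frac{108}{83}} = \left(- \frac{140}{97}\right) \frac{83}{108} = - \frac{2905}{2619}$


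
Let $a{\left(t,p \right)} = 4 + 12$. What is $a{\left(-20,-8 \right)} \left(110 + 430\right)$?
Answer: $8640$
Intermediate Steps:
$a{\left(t,p \right)} = 16$
$a{\left(-20,-8 \right)} \left(110 + 430\right) = 16 \left(110 + 430\right) = 16 \cdot 540 = 8640$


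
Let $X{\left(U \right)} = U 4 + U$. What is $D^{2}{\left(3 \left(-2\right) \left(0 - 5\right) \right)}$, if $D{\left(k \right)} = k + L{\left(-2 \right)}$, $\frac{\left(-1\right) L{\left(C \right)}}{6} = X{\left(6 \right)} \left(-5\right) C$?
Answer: $3132900$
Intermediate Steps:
$X{\left(U \right)} = 5 U$ ($X{\left(U \right)} = 4 U + U = 5 U$)
$L{\left(C \right)} = 900 C$ ($L{\left(C \right)} = - 6 \cdot 5 \cdot 6 \left(-5\right) C = - 6 \cdot 30 \left(-5\right) C = - 6 \left(- 150 C\right) = 900 C$)
$D{\left(k \right)} = -1800 + k$ ($D{\left(k \right)} = k + 900 \left(-2\right) = k - 1800 = -1800 + k$)
$D^{2}{\left(3 \left(-2\right) \left(0 - 5\right) \right)} = \left(-1800 + 3 \left(-2\right) \left(0 - 5\right)\right)^{2} = \left(-1800 - 6 \left(0 - 5\right)\right)^{2} = \left(-1800 - -30\right)^{2} = \left(-1800 + 30\right)^{2} = \left(-1770\right)^{2} = 3132900$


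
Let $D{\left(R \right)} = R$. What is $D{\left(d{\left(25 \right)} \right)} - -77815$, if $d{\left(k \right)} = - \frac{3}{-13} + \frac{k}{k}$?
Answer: $\frac{1011611}{13} \approx 77816.0$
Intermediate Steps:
$d{\left(k \right)} = \frac{16}{13}$ ($d{\left(k \right)} = \left(-3\right) \left(- \frac{1}{13}\right) + 1 = \frac{3}{13} + 1 = \frac{16}{13}$)
$D{\left(d{\left(25 \right)} \right)} - -77815 = \frac{16}{13} - -77815 = \frac{16}{13} + 77815 = \frac{1011611}{13}$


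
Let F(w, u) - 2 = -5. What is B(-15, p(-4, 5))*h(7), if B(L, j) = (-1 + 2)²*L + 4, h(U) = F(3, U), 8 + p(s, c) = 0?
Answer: 33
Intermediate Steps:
p(s, c) = -8 (p(s, c) = -8 + 0 = -8)
F(w, u) = -3 (F(w, u) = 2 - 5 = -3)
h(U) = -3
B(L, j) = 4 + L (B(L, j) = 1²*L + 4 = 1*L + 4 = L + 4 = 4 + L)
B(-15, p(-4, 5))*h(7) = (4 - 15)*(-3) = -11*(-3) = 33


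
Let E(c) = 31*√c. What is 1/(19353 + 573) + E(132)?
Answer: 1/19926 + 62*√33 ≈ 356.16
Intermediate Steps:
1/(19353 + 573) + E(132) = 1/(19353 + 573) + 31*√132 = 1/19926 + 31*(2*√33) = 1/19926 + 62*√33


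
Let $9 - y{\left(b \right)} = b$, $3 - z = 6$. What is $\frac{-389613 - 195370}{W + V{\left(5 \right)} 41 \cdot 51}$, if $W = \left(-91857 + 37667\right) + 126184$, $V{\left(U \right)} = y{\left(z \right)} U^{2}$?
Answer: $- \frac{584983}{699294} \approx -0.83653$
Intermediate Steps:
$z = -3$ ($z = 3 - 6 = -3$)
$y{\left(b \right)} = 9 - b$
$V{\left(U \right)} = 12 U^{2}$ ($V{\left(U \right)} = \left(9 - -3\right) U^{2} = \left(9 + 3\right) U^{2} = 12 U^{2}$)
$W = 71994$ ($W = -54190 + 126184 = 71994$)
$\frac{-389613 - 195370}{W + V{\left(5 \right)} 41 \cdot 51} = \frac{-389613 - 195370}{71994 + 12 \cdot 5^{2} \cdot 41 \cdot 51} = - \frac{584983}{71994 + 12 \cdot 25 \cdot 41 \cdot 51} = - \frac{584983}{71994 + 300 \cdot 41 \cdot 51} = - \frac{584983}{71994 + 12300 \cdot 51} = - \frac{584983}{71994 + 627300} = - \frac{584983}{699294}$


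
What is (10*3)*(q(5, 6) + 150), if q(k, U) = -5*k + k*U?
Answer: 4650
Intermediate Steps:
q(k, U) = -5*k + U*k
(10*3)*(q(5, 6) + 150) = (10*3)*(5*(-5 + 6) + 150) = 30*(5*1 + 150) = 30*(5 + 150) = 30*155 = 4650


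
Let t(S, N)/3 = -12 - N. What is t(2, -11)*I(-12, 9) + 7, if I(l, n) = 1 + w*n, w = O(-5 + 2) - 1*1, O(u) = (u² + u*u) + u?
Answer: -374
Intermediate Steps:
t(S, N) = -36 - 3*N (t(S, N) = 3*(-12 - N) = -36 - 3*N)
O(u) = u + 2*u² (O(u) = (u² + u²) + u = 2*u² + u = u + 2*u²)
w = 14 (w = (-5 + 2)*(1 + 2*(-5 + 2)) - 1*1 = -3*(1 + 2*(-3)) - 1 = -3*(1 - 6) - 1 = -3*(-5) - 1 = 15 - 1 = 14)
I(l, n) = 1 + 14*n
t(2, -11)*I(-12, 9) + 7 = (-36 - 3*(-11))*(1 + 14*9) + 7 = (-36 + 33)*(1 + 126) + 7 = -3*127 + 7 = -381 + 7 = -374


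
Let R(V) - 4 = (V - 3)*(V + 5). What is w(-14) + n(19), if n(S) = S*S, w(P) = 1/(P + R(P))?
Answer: 51624/143 ≈ 361.01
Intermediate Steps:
R(V) = 4 + (-3 + V)*(5 + V) (R(V) = 4 + (V - 3)*(V + 5) = 4 + (-3 + V)*(5 + V))
w(P) = 1/(-11 + P**2 + 3*P) (w(P) = 1/(P + (-11 + P**2 + 2*P)) = 1/(-11 + P**2 + 3*P))
n(S) = S**2
w(-14) + n(19) = 1/(-11 + (-14)**2 + 3*(-14)) + 19**2 = 1/(-11 + 196 - 42) + 361 = 1/143 + 361 = 51624/143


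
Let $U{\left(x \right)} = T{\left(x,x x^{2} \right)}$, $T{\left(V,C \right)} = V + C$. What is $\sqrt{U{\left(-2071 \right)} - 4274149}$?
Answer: $i \sqrt{8886880131} \approx 94270.0 i$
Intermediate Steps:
$T{\left(V,C \right)} = C + V$
$U{\left(x \right)} = x + x^{3}$ ($U{\left(x \right)} = x x^{2} + x = x^{3} + x = x + x^{3}$)
$\sqrt{U{\left(-2071 \right)} - 4274149} = \sqrt{\left(-2071 + \left(-2071\right)^{3}\right) - 4274149} = \sqrt{\left(-2071 - 8882603911\right) - 4274149} = \sqrt{-8882605982 - 4274149} = \sqrt{-8886880131} = i \sqrt{8886880131}$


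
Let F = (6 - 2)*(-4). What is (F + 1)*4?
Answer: -60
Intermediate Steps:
F = -16 (F = 4*(-4) = -16)
(F + 1)*4 = (-16 + 1)*4 = -15*4 = -60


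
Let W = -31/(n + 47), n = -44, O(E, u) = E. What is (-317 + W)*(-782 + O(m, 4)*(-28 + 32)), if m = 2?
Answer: 253356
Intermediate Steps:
W = -31/3 (W = -31/(-44 + 47) = -31/3 ≈ -10.333)
(-317 + W)*(-782 + O(m, 4)*(-28 + 32)) = (-317 - 31/3)*(-782 + 2*(-28 + 32)) = -982*(-782 + 2*4)/3 = -982*(-782 + 8)/3 = -982/3*(-774) = 253356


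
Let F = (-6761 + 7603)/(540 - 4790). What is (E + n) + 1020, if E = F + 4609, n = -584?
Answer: 10720204/2125 ≈ 5044.8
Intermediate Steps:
F = -421/2125 (F = 842/(-4250) = 842*(-1/4250) = -421/2125 ≈ -0.19812)
E = 9793704/2125 (E = -421/2125 + 4609 = 9793704/2125 ≈ 4608.8)
(E + n) + 1020 = (9793704/2125 - 584) + 1020 = 8552704/2125 + 1020 = 10720204/2125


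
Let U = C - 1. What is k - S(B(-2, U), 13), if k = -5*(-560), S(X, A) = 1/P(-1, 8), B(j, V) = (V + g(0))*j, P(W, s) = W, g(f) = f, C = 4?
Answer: 2801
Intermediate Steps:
U = 3 (U = 4 - 1 = 3)
B(j, V) = V*j (B(j, V) = (V + 0)*j = V*j)
S(X, A) = -1 (S(X, A) = 1/(-1) = -1)
k = 2800
k - S(B(-2, U), 13) = 2800 - 1*(-1) = 2800 + 1 = 2801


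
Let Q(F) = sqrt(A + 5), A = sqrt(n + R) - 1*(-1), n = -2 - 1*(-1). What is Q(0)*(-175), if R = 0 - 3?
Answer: -175*sqrt(6 + 2*I) ≈ -434.42 - 70.496*I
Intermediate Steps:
R = -3
n = -1 (n = -2 + 1 = -1)
A = 1 + 2*I (A = sqrt(-1 - 3) - 1*(-1) = sqrt(-4) + 1 = 2*I + 1 = 1 + 2*I ≈ 1.0 + 2.0*I)
Q(F) = sqrt(6 + 2*I) (Q(F) = sqrt((1 + 2*I) + 5) = sqrt(6 + 2*I))
Q(0)*(-175) = sqrt(6 + 2*I)*(-175) = -175*sqrt(6 + 2*I)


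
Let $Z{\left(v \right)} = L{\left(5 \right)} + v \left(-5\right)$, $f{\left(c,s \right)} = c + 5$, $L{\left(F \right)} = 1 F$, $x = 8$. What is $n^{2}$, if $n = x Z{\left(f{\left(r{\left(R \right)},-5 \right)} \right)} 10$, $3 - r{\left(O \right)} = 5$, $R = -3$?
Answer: $640000$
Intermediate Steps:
$r{\left(O \right)} = -2$ ($r{\left(O \right)} = 3 - 5 = -2$)
$L{\left(F \right)} = F$
$f{\left(c,s \right)} = 5 + c$
$Z{\left(v \right)} = 5 - 5 v$ ($Z{\left(v \right)} = 5 + v \left(-5\right) = 5 - 5 v$)
$n = -800$ ($n = 8 \left(5 - 5 \left(5 - 2\right)\right) 10 = 8 \left(5 - 15\right) 10 = 8 \left(-10\right) 10 = \left(-80\right) 10 = -800$)
$n^{2} = \left(-800\right)^{2} = 640000$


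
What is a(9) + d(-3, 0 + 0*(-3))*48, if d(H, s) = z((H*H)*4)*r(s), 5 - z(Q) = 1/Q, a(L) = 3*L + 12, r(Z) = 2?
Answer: 1549/3 ≈ 516.33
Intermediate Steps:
a(L) = 12 + 3*L
z(Q) = 5 - 1/Q
d(H, s) = 10 - 1/(2*H**2) (d(H, s) = (5 - 1/((H*H)*4))*2 = (5 - 1/(H**2*4))*2 = (5 - 1/(4*H**2))*2 = 10 - 1/(2*H**2))
a(9) + d(-3, 0 + 0*(-3))*48 = (12 + 3*9) + (10 - 1/2/(-3)**2)*48 = (12 + 27) + (10 - 1/2*1/9)*48 = 39 + (10 - 1/18)*48 = 39 + (179/18)*48 = 39 + 1432/3 = 1549/3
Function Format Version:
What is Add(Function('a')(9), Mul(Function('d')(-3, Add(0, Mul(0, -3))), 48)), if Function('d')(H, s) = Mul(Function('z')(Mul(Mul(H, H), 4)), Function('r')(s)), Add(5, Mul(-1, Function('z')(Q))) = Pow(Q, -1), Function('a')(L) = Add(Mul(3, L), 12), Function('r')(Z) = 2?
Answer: Rational(1549, 3) ≈ 516.33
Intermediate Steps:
Function('a')(L) = Add(12, Mul(3, L))
Function('z')(Q) = Add(5, Mul(-1, Pow(Q, -1)))
Function('d')(H, s) = Add(10, Mul(Rational(-1, 2), Pow(H, -2))) (Function('d')(H, s) = Mul(Add(5, Mul(-1, Pow(Mul(Mul(H, H), 4), -1))), 2) = Mul(Add(5, Mul(-1, Pow(Mul(Pow(H, 2), 4), -1))), 2) = Mul(Add(5, Mul(-1, Pow(Mul(4, Pow(H, 2)), -1))), 2) = Mul(Add(5, Mul(-1, Mul(Rational(1, 4), Pow(H, -2)))), 2) = Mul(Add(5, Mul(Rational(-1, 4), Pow(H, -2))), 2) = Add(10, Mul(Rational(-1, 2), Pow(H, -2))))
Add(Function('a')(9), Mul(Function('d')(-3, Add(0, Mul(0, -3))), 48)) = Add(Add(12, Mul(3, 9)), Mul(Add(10, Mul(Rational(-1, 2), Pow(-3, -2))), 48)) = Add(Add(12, 27), Mul(Add(10, Mul(Rational(-1, 2), Rational(1, 9))), 48)) = Add(39, Mul(Add(10, Rational(-1, 18)), 48)) = Add(39, Mul(Rational(179, 18), 48)) = Add(39, Rational(1432, 3)) = Rational(1549, 3)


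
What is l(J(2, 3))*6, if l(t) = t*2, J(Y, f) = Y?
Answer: 24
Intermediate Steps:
l(t) = 2*t
l(J(2, 3))*6 = (2*2)*6 = 4*6 = 24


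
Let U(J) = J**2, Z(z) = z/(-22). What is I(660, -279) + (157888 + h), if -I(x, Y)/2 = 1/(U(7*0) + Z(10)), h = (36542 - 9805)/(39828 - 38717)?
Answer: 877225967/5555 ≈ 1.5792e+5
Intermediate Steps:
h = 26737/1111 ≈ 24.066
Z(z) = -z/22 (Z(z) = z*(-1/22) = -z/22)
I(x, Y) = 22/5 (I(x, Y) = -2/((7*0)**2 - 1/22*10) = -2/(0**2 - 5/11) = -2/(0 - 5/11) = -2/(-5/11) = -2*(-11/5) = 22/5)
I(660, -279) + (157888 + h) = 22/5 + (157888 + 26737/1111) = 22/5 + 175440305/1111 = 877225967/5555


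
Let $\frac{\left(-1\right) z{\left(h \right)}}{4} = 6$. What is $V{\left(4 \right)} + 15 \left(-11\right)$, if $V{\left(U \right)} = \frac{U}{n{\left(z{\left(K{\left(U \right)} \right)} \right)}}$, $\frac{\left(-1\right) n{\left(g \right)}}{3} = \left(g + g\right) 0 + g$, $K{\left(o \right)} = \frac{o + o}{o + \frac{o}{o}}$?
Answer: $- \frac{2969}{18} \approx -164.94$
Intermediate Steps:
$K{\left(o \right)} = \frac{2 o}{1 + o}$ ($K{\left(o \right)} = \frac{2 o}{o + 1} = \frac{2 o}{1 + o}$)
$z{\left(h \right)} = -24$ ($z{\left(h \right)} = \left(-4\right) 6 = -24$)
$n{\left(g \right)} = - 3 g$ ($n{\left(g \right)} = - 3 \left(\left(g + g\right) 0 + g\right) = - 3 \left(2 g 0 + g\right) = - 3 \left(0 + g\right) = - 3 g$)
$V{\left(U \right)} = \frac{U}{72}$ ($V{\left(U \right)} = \frac{U}{\left(-3\right) \left(-24\right)} = \frac{U}{72}$)
$V{\left(4 \right)} + 15 \left(-11\right) = \frac{1}{72} \cdot 4 + 15 \left(-11\right) = \frac{1}{18} - 165 = - \frac{2969}{18}$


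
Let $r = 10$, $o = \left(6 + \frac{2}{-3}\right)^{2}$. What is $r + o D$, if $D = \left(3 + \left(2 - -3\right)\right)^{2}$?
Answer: $\frac{16474}{9} \approx 1830.4$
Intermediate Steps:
$o = \frac{256}{9}$ ($o = \left(6 + 2 \left(- \frac{1}{3}\right)\right)^{2} = \left(6 - \frac{2}{3}\right)^{2} = \left(\frac{16}{3}\right)^{2} = \frac{256}{9} \approx 28.444$)
$D = 64$ ($D = \left(3 + \left(2 + 3\right)\right)^{2} = \left(3 + 5\right)^{2} = 8^{2} = 64$)
$r + o D = 10 + \frac{256}{9} \cdot 64 = 10 + \frac{16384}{9} = \frac{16474}{9}$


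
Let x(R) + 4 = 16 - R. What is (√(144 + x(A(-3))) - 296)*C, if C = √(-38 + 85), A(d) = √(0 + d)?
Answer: √47*(-296 + √(156 - I*√3)) ≈ -1943.6 - 0.47535*I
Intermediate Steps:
A(d) = √d
x(R) = 12 - R (x(R) = -4 + (16 - R) = 12 - R)
C = √47 ≈ 6.8557
(√(144 + x(A(-3))) - 296)*C = (√(144 + (12 - √(-3))) - 296)*√47 = (√(144 + (12 - I*√3)) - 296)*√47 = (√(156 - I*√3) - 296)*√47 = (-296 + √(156 - I*√3))*√47 = √47*(-296 + √(156 - I*√3))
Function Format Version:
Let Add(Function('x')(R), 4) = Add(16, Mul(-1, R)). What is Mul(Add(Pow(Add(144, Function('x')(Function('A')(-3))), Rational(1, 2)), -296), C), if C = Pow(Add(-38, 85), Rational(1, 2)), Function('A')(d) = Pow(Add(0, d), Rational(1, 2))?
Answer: Mul(Pow(47, Rational(1, 2)), Add(-296, Pow(Add(156, Mul(-1, I, Pow(3, Rational(1, 2)))), Rational(1, 2)))) ≈ Add(-1943.6, Mul(-0.47535, I))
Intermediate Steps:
Function('A')(d) = Pow(d, Rational(1, 2))
Function('x')(R) = Add(12, Mul(-1, R)) (Function('x')(R) = Add(-4, Add(16, Mul(-1, R))) = Add(12, Mul(-1, R)))
C = Pow(47, Rational(1, 2)) ≈ 6.8557
Mul(Add(Pow(Add(144, Function('x')(Function('A')(-3))), Rational(1, 2)), -296), C) = Mul(Add(Pow(Add(144, Add(12, Mul(-1, Pow(-3, Rational(1, 2))))), Rational(1, 2)), -296), Pow(47, Rational(1, 2))) = Mul(Add(Pow(Add(144, Add(12, Mul(-1, Mul(I, Pow(3, Rational(1, 2)))))), Rational(1, 2)), -296), Pow(47, Rational(1, 2))) = Mul(Add(Pow(Add(144, Add(12, Mul(-1, I, Pow(3, Rational(1, 2))))), Rational(1, 2)), -296), Pow(47, Rational(1, 2))) = Mul(Add(Pow(Add(156, Mul(-1, I, Pow(3, Rational(1, 2)))), Rational(1, 2)), -296), Pow(47, Rational(1, 2))) = Mul(Add(-296, Pow(Add(156, Mul(-1, I, Pow(3, Rational(1, 2)))), Rational(1, 2))), Pow(47, Rational(1, 2))) = Mul(Pow(47, Rational(1, 2)), Add(-296, Pow(Add(156, Mul(-1, I, Pow(3, Rational(1, 2)))), Rational(1, 2))))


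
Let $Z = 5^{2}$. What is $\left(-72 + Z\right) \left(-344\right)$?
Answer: $16168$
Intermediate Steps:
$Z = 25$
$\left(-72 + Z\right) \left(-344\right) = \left(-72 + 25\right) \left(-344\right) = \left(-47\right) \left(-344\right) = 16168$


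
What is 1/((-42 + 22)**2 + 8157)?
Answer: 1/8557 ≈ 0.00011686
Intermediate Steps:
1/((-42 + 22)**2 + 8157) = 1/((-20)**2 + 8157) = 1/(400 + 8157) = 1/8557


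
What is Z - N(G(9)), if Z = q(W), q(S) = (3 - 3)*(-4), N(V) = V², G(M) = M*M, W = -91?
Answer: -6561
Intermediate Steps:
G(M) = M²
q(S) = 0 (q(S) = 0*(-4) = 0)
Z = 0
Z - N(G(9)) = 0 - (9²)² = 0 - 1*81² = 0 - 1*6561 = 0 - 6561 = -6561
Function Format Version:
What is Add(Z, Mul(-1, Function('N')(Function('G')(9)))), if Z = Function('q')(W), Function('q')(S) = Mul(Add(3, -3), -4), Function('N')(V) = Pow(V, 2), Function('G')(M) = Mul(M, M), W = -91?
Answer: -6561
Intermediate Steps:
Function('G')(M) = Pow(M, 2)
Function('q')(S) = 0 (Function('q')(S) = Mul(0, -4) = 0)
Z = 0
Add(Z, Mul(-1, Function('N')(Function('G')(9)))) = Add(0, Mul(-1, Pow(Pow(9, 2), 2))) = Add(0, Mul(-1, Pow(81, 2))) = Add(0, Mul(-1, 6561)) = Add(0, -6561) = -6561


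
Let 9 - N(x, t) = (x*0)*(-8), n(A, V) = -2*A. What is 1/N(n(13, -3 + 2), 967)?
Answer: ⅑ ≈ 0.11111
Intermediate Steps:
N(x, t) = 9 (N(x, t) = 9 - x*0*(-8) = 9 - 0*(-8) = 9 - 1*0 = 9 + 0 = 9)
1/N(n(13, -3 + 2), 967) = 1/9 = ⅑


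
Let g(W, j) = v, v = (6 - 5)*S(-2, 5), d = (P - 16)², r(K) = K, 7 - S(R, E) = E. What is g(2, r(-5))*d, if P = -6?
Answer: 968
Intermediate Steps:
S(R, E) = 7 - E
d = 484 (d = (-6 - 16)² = (-22)² = 484)
v = 2 (v = (6 - 5)*(7 - 1*5) = 1*(7 - 5) = 1*2 = 2)
g(W, j) = 2
g(2, r(-5))*d = 2*484 = 968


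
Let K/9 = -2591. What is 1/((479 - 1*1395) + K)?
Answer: -1/24235 ≈ -4.1263e-5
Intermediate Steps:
K = -23319 (K = 9*(-2591) = -23319)
1/((479 - 1*1395) + K) = 1/((479 - 1*1395) - 23319) = 1/((479 - 1395) - 23319) = 1/(-916 - 23319) = 1/(-24235) = -1/24235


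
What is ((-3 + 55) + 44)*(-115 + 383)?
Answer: 25728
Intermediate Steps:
((-3 + 55) + 44)*(-115 + 383) = (52 + 44)*268 = 96*268 = 25728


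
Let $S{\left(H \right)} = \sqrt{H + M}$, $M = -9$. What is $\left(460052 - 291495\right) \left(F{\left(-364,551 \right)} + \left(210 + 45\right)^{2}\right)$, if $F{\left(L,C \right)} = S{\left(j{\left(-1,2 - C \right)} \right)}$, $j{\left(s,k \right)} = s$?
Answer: $10960418925 + 168557 i \sqrt{10} \approx 1.096 \cdot 10^{10} + 5.3302 \cdot 10^{5} i$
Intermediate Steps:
$S{\left(H \right)} = \sqrt{-9 + H}$ ($S{\left(H \right)} = \sqrt{H - 9} = \sqrt{-9 + H}$)
$F{\left(L,C \right)} = i \sqrt{10}$ ($F{\left(L,C \right)} = \sqrt{-9 - 1} = \sqrt{-10} = i \sqrt{10}$)
$\left(460052 - 291495\right) \left(F{\left(-364,551 \right)} + \left(210 + 45\right)^{2}\right) = \left(460052 - 291495\right) \left(i \sqrt{10} + \left(210 + 45\right)^{2}\right) = 168557 \left(i \sqrt{10} + 255^{2}\right) = 168557 \left(i \sqrt{10} + 65025\right) = 168557 \left(65025 + i \sqrt{10}\right) = 10960418925 + 168557 i \sqrt{10}$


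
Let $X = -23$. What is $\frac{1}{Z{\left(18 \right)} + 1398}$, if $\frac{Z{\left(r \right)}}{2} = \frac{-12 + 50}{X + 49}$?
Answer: $\frac{13}{18212} \approx 0.00071381$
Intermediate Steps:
$Z{\left(r \right)} = \frac{38}{13}$ ($Z{\left(r \right)} = 2 \frac{-12 + 50}{-23 + 49} = 2 \cdot \frac{38}{26} = 2 \cdot 38 \cdot \frac{1}{26} = 2 \cdot \frac{19}{13} = \frac{38}{13}$)
$\frac{1}{Z{\left(18 \right)} + 1398} = \frac{1}{\frac{38}{13} + 1398} = \frac{1}{\frac{18212}{13}} = \frac{13}{18212}$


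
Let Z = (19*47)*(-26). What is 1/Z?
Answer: -1/23218 ≈ -4.3070e-5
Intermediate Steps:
Z = -23218 (Z = 893*(-26) = -23218)
1/Z = 1/(-23218) = -1/23218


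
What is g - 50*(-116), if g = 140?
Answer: 5940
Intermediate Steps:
g - 50*(-116) = 140 - 50*(-116) = 140 + 5800 = 5940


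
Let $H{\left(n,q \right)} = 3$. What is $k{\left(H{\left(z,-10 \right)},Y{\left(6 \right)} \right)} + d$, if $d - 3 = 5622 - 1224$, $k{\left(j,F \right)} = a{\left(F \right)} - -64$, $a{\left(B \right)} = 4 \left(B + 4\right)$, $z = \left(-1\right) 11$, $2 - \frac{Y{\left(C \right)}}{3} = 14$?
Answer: $4337$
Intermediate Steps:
$Y{\left(C \right)} = -36$ ($Y{\left(C \right)} = 6 - 42 = -36$)
$z = -11$
$a{\left(B \right)} = 16 + 4 B$ ($a{\left(B \right)} = 4 \left(4 + B\right) = 16 + 4 B$)
$k{\left(j,F \right)} = 80 + 4 F$ ($k{\left(j,F \right)} = \left(16 + 4 F\right) - -64 = \left(16 + 4 F\right) + 64 = 80 + 4 F$)
$d = 4401$ ($d = 3 + \left(5622 - 1224\right) = 3 + 4398 = 4401$)
$k{\left(H{\left(z,-10 \right)},Y{\left(6 \right)} \right)} + d = \left(80 + 4 \left(-36\right)\right) + 4401 = \left(80 - 144\right) + 4401 = -64 + 4401 = 4337$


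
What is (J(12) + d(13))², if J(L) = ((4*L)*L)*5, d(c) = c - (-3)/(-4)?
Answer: 133841761/16 ≈ 8.3651e+6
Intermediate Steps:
d(c) = -¾ + c (d(c) = c - (-3)*(-1)/4 = c - 1*¾ = c - ¾ = -¾ + c)
J(L) = 20*L² (J(L) = (4*L²)*5 = 20*L²)
(J(12) + d(13))² = (20*12² + (-¾ + 13))² = (20*144 + 49/4)² = (2880 + 49/4)² = (11569/4)² = 133841761/16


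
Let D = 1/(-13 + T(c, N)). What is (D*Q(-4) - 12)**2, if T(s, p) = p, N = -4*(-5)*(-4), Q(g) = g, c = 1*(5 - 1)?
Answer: 1236544/8649 ≈ 142.97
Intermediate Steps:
c = 4 (c = 1*4 = 4)
N = -80 (N = 20*(-4) = -80)
D = -1/93 (D = 1/(-13 - 80) = 1/(-93) = -1/93 ≈ -0.010753)
(D*Q(-4) - 12)**2 = (-1/93*(-4) - 12)**2 = (4/93 - 12)**2 = (-1112/93)**2 = 1236544/8649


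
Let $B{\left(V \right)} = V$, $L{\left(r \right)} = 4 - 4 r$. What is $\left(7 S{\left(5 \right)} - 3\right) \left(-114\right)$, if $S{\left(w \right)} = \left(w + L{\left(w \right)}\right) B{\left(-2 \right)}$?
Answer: $-17214$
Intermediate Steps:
$S{\left(w \right)} = -8 + 6 w$ ($S{\left(w \right)} = \left(w - \left(-4 + 4 w\right)\right) \left(-2\right) = \left(4 - 3 w\right) \left(-2\right) = -8 + 6 w$)
$\left(7 S{\left(5 \right)} - 3\right) \left(-114\right) = \left(7 \left(-8 + 6 \cdot 5\right) - 3\right) \left(-114\right) = \left(7 \left(-8 + 30\right) - 3\right) \left(-114\right) = \left(7 \cdot 22 - 3\right) \left(-114\right) = \left(154 - 3\right) \left(-114\right) = 151 \left(-114\right) = -17214$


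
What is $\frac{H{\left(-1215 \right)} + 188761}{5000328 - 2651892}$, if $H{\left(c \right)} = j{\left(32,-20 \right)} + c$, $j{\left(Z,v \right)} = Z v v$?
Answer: $\frac{33391}{391406} \approx 0.08531$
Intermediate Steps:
$j{\left(Z,v \right)} = Z v^{2}$
$H{\left(c \right)} = 12800 + c$ ($H{\left(c \right)} = 32 \left(-20\right)^{2} + c = 32 \cdot 400 + c = 12800 + c$)
$\frac{H{\left(-1215 \right)} + 188761}{5000328 - 2651892} = \frac{\left(12800 - 1215\right) + 188761}{5000328 - 2651892} = \frac{11585 + 188761}{2348436} = 200346 \cdot \frac{1}{2348436} = \frac{33391}{391406}$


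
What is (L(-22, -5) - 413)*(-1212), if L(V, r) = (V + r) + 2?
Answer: 530856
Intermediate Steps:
L(V, r) = 2 + V + r
(L(-22, -5) - 413)*(-1212) = ((2 - 22 - 5) - 413)*(-1212) = (-25 - 413)*(-1212) = -438*(-1212) = 530856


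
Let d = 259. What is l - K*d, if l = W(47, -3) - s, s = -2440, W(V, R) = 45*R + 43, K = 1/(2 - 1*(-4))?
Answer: 13829/6 ≈ 2304.8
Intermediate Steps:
K = ⅙ (K = 1/(2 + 4) = 1/6 = ⅙ ≈ 0.16667)
W(V, R) = 43 + 45*R
l = 2348 (l = (43 + 45*(-3)) - 1*(-2440) = (43 - 135) + 2440 = -92 + 2440 = 2348)
l - K*d = 2348 - 259/6 = 13829/6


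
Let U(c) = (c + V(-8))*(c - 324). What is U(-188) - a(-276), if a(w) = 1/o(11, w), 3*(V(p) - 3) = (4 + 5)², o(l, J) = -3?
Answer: 242689/3 ≈ 80896.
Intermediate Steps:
V(p) = 30 (V(p) = 3 + (4 + 5)²/3 = 3 + (⅓)*9² = 3 + (⅓)*81 = 3 + 27 = 30)
U(c) = (-324 + c)*(30 + c) (U(c) = (c + 30)*(c - 324) = (30 + c)*(-324 + c) = (-324 + c)*(30 + c))
a(w) = -⅓ (a(w) = 1/(-3) = -⅓)
U(-188) - a(-276) = (-9720 + (-188)² - 294*(-188)) - 1*(-⅓) = (-9720 + 35344 + 55272) + ⅓ = 80896 + ⅓ = 242689/3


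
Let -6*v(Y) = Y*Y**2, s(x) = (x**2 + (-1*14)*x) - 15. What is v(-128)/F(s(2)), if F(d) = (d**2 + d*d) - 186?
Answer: 131072/1071 ≈ 122.38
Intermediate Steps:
s(x) = -15 + x**2 - 14*x (s(x) = (x**2 - 14*x) - 15 = -15 + x**2 - 14*x)
v(Y) = -Y**3/6 (v(Y) = -Y*Y**2/6 = -Y**3/6)
F(d) = -186 + 2*d**2 (F(d) = (d**2 + d**2) - 186 = 2*d**2 - 186 = -186 + 2*d**2)
v(-128)/F(s(2)) = (-1/6*(-128)**3)/(-186 + 2*(-15 + 2**2 - 14*2)**2) = (-1/6*(-2097152))/(-186 + 2*(-15 + 4 - 28)**2) = 1048576/(3*(-186 + 2*(-39)**2)) = 1048576/(3*(-186 + 2*1521)) = 1048576/(3*(-186 + 3042)) = (1048576/3)/2856 = (1048576/3)*(1/2856) = 131072/1071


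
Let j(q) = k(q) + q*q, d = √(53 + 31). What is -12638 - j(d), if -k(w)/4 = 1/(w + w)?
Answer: -12722 + √21/21 ≈ -12722.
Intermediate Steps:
k(w) = -2/w (k(w) = -4/(w + w) = -4*1/(2*w) = -2/w)
d = 2*√21 (d = √84 = 2*√21 ≈ 9.1651)
j(q) = q² - 2/q (j(q) = -2/q + q*q = -2/q + q² = q² - 2/q)
-12638 - j(d) = -12638 - (-2 + (2*√21)³)/(2*√21) = -12638 - √21/42*(-2 + 168*√21) = -12638 - √21*(-2 + 168*√21)/42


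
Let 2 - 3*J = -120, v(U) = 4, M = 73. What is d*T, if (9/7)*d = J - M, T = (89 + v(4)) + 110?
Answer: -137837/27 ≈ -5105.1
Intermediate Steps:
J = 122/3 (J = ⅔ - ⅓*(-120) = ⅔ + 40 = 122/3 ≈ 40.667)
T = 203 (T = (89 + 4) + 110 = 93 + 110 = 203)
d = -679/27 (d = 7*(122/3 - 1*73)/9 = 7*(122/3 - 73)/9 = (7/9)*(-97/3) = -679/27 ≈ -25.148)
d*T = -679/27*203 = -137837/27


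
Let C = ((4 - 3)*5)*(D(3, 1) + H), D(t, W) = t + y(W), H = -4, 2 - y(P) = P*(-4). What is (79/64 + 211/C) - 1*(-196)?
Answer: 329079/1600 ≈ 205.67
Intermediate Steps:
y(P) = 2 + 4*P (y(P) = 2 - P*(-4) = 2 - (-4)*P = 2 + 4*P)
D(t, W) = 2 + t + 4*W (D(t, W) = t + (2 + 4*W) = 2 + t + 4*W)
C = 25 (C = ((4 - 3)*5)*((2 + 3 + 4*1) - 4) = (1*5)*((2 + 3 + 4) - 4) = 5*(9 - 4) = 5*5 = 25)
(79/64 + 211/C) - 1*(-196) = (79/64 + 211/25) - 1*(-196) = (79*(1/64) + 211*(1/25)) + 196 = (79/64 + 211/25) + 196 = 15479/1600 + 196 = 329079/1600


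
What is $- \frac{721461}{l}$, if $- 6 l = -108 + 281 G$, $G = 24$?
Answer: $\frac{721461}{1106} \approx 652.32$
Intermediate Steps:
$l = -1106$ ($l = - \frac{-108 + 281 \cdot 24}{6} = - \frac{-108 + 6744}{6} = \left(- \frac{1}{6}\right) 6636 = -1106$)
$- \frac{721461}{l} = - \frac{721461}{-1106} = \left(-721461\right) \left(- \frac{1}{1106}\right) = \frac{721461}{1106}$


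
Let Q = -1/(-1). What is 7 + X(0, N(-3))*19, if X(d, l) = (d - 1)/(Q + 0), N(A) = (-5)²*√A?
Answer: -12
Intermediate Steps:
Q = 1 (Q = -1*(-1) = 1)
N(A) = 25*√A
X(d, l) = -1 + d (X(d, l) = (d - 1)/(1 + 0) = (-1 + d)/1 = (-1 + d)*1 = -1 + d)
7 + X(0, N(-3))*19 = 7 + (-1 + 0)*19 = 7 - 1*19 = 7 - 19 = -12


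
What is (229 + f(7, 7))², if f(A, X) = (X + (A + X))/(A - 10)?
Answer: 49284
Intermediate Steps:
f(A, X) = (A + 2*X)/(-10 + A)
(229 + f(7, 7))² = (229 + (7 + 2*7)/(-10 + 7))² = (229 + (7 + 14)/(-3))² = (229 - ⅓*21)² = (229 - 7)² = 222² = 49284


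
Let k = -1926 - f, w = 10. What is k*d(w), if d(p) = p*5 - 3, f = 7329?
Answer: -434985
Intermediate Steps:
k = -9255 (k = -1926 - 1*7329 = -1926 - 7329 = -9255)
d(p) = -3 + 5*p (d(p) = 5*p - 3 = -3 + 5*p)
k*d(w) = -9255*(-3 + 5*10) = -9255*(-3 + 50) = -9255*47 = -434985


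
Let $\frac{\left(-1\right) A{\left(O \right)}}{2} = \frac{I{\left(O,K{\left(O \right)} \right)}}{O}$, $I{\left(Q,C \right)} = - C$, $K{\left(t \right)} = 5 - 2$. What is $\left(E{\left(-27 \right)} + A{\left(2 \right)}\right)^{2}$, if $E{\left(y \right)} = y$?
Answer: $576$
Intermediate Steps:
$K{\left(t \right)} = 3$
$A{\left(O \right)} = \frac{6}{O}$ ($A{\left(O \right)} = - 2 \frac{\left(-1\right) 3}{O} = - 2 \left(- \frac{3}{O}\right) = \frac{6}{O}$)
$\left(E{\left(-27 \right)} + A{\left(2 \right)}\right)^{2} = \left(-27 + \frac{6}{2}\right)^{2} = \left(-27 + 6 \cdot \frac{1}{2}\right)^{2} = \left(-27 + 3\right)^{2} = \left(-24\right)^{2} = 576$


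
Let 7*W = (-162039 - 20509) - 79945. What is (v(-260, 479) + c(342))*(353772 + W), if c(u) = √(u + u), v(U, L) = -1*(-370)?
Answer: 117021010 + 1897638*√19 ≈ 1.2529e+8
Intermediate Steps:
W = -37499 (W = ((-162039 - 20509) - 79945)/7 = (-182548 - 79945)/7 = (⅐)*(-262493) = -37499)
v(U, L) = 370
c(u) = √2*√u (c(u) = √(2*u) = √2*√u)
(v(-260, 479) + c(342))*(353772 + W) = (370 + √2*√342)*(353772 - 37499) = (370 + √2*(3*√38))*316273 = (370 + 6*√19)*316273 = 117021010 + 1897638*√19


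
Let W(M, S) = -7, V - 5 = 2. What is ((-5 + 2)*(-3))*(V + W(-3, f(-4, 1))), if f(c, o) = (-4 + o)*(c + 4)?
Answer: 0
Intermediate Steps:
V = 7 (V = 5 + 2 = 7)
f(c, o) = (-4 + o)*(4 + c)
((-5 + 2)*(-3))*(V + W(-3, f(-4, 1))) = ((-5 + 2)*(-3))*(7 - 7) = -3*(-3)*0 = 9*0 = 0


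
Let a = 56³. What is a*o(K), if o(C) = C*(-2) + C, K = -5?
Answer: 878080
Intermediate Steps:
o(C) = -C (o(C) = -2*C + C = -C)
a = 175616
a*o(K) = 175616*(-1*(-5)) = 175616*5 = 878080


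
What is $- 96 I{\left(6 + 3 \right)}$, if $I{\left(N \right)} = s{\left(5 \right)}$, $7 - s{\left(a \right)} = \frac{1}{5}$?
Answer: $- \frac{3264}{5} \approx -652.8$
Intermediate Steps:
$s{\left(a \right)} = \frac{34}{5}$ ($s{\left(a \right)} = 7 - \frac{1}{5} = \frac{34}{5}$)
$I{\left(N \right)} = \frac{34}{5}$
$- 96 I{\left(6 + 3 \right)} = \left(-96\right) \frac{34}{5} = - \frac{3264}{5}$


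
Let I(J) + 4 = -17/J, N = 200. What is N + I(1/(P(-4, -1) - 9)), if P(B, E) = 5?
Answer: 264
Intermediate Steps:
I(J) = -4 - 17/J
N + I(1/(P(-4, -1) - 9)) = 200 + (-4 - 17/(1/(5 - 9))) = 200 + (-4 - 17/(1/(-4))) = 200 + (-4 - 17/(-1/4)) = 200 + (-4 - 17*(-4)) = 200 + (-4 + 68) = 200 + 64 = 264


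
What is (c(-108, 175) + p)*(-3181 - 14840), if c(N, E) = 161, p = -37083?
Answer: 665371362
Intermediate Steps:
(c(-108, 175) + p)*(-3181 - 14840) = (161 - 37083)*(-3181 - 14840) = -36922*(-18021) = 665371362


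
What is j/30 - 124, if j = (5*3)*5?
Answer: -243/2 ≈ -121.50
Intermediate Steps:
j = 75 (j = 15*5 = 75)
j/30 - 124 = 75/30 - 124 = (1/30)*75 - 124 = 5/2 - 124 = -243/2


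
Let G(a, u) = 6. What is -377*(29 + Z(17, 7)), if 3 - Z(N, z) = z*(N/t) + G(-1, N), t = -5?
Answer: -93873/5 ≈ -18775.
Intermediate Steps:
Z(N, z) = -3 + N*z/5 (Z(N, z) = 3 - (z*(N/(-5)) + 6) = 3 - (z*(N*(-⅕)) + 6) = 3 - (z*(-N/5) + 6) = 3 - (-N*z/5 + 6) = 3 - (6 - N*z/5) = 3 + (-6 + N*z/5) = -3 + N*z/5)
-377*(29 + Z(17, 7)) = -377*(29 + (-3 + (⅕)*17*7)) = -377*(29 + (-3 + 119/5)) = -377*(29 + 104/5) = -377*249/5 = -93873/5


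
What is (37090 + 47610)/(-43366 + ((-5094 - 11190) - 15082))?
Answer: -3025/2669 ≈ -1.1334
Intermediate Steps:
(37090 + 47610)/(-43366 + ((-5094 - 11190) - 15082)) = 84700/(-43366 + (-16284 - 15082)) = 84700/(-43366 - 31366) = 84700/(-74732) = 84700*(-1/74732) = -3025/2669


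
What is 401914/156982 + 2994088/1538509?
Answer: 77740444903/17251301417 ≈ 4.5064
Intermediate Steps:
401914/156982 + 2994088/1538509 = 401914*(1/156982) + 2994088*(1/1538509) = 200957/78491 + 2994088/1538509 = 77740444903/17251301417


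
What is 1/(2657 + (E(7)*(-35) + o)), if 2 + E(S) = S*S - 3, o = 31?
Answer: 1/1148 ≈ 0.00087108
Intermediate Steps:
E(S) = -5 + S² (E(S) = -2 + (S*S - 3) = -2 + (S² - 3) = -2 + (-3 + S²) = -5 + S²)
1/(2657 + (E(7)*(-35) + o)) = 1/(2657 + ((-5 + 7²)*(-35) + 31)) = 1/(2657 + ((-5 + 49)*(-35) + 31)) = 1/(2657 + (44*(-35) + 31)) = 1/(2657 + (-1540 + 31)) = 1/(2657 - 1509) = 1/1148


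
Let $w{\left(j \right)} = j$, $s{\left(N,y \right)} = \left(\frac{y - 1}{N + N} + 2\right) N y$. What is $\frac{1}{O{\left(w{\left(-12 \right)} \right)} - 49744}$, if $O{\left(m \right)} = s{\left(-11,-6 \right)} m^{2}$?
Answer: $- \frac{1}{27712} \approx -3.6085 \cdot 10^{-5}$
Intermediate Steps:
$s{\left(N,y \right)} = N y \left(2 + \frac{-1 + y}{2 N}\right)$ ($s{\left(N,y \right)} = \left(\frac{-1 + y}{2 N} + 2\right) N y = \left(2 + \frac{-1 + y}{2 N}\right) N y = N y \left(2 + \frac{-1 + y}{2 N}\right)$)
$O{\left(m \right)} = 153 m^{2}$ ($O{\left(m \right)} = \frac{1}{2} \left(-6\right) \left(-1 - 6 + 4 \left(-11\right)\right) m^{2} = \frac{1}{2} \left(-6\right) \left(-1 - 6 - 44\right) m^{2} = \frac{1}{2} \left(-6\right) \left(-51\right) m^{2} = 153 m^{2}$)
$\frac{1}{O{\left(w{\left(-12 \right)} \right)} - 49744} = \frac{1}{153 \left(-12\right)^{2} - 49744} = \frac{1}{153 \cdot 144 - 49744} = \frac{1}{22032 - 49744} = \frac{1}{-27712} = - \frac{1}{27712}$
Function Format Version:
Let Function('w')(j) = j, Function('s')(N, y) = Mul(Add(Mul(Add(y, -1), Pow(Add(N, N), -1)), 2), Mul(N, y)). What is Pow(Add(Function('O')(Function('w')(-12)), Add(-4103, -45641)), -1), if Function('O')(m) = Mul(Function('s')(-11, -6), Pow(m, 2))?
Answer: Rational(-1, 27712) ≈ -3.6085e-5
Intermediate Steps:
Function('s')(N, y) = Mul(N, y, Add(2, Mul(Rational(1, 2), Pow(N, -1), Add(-1, y)))) (Function('s')(N, y) = Mul(Add(Mul(Add(-1, y), Pow(Mul(2, N), -1)), 2), Mul(N, y)) = Mul(Add(Mul(Add(-1, y), Mul(Rational(1, 2), Pow(N, -1))), 2), Mul(N, y)) = Mul(Add(Mul(Rational(1, 2), Pow(N, -1), Add(-1, y)), 2), Mul(N, y)) = Mul(Add(2, Mul(Rational(1, 2), Pow(N, -1), Add(-1, y))), Mul(N, y)) = Mul(N, y, Add(2, Mul(Rational(1, 2), Pow(N, -1), Add(-1, y)))))
Function('O')(m) = Mul(153, Pow(m, 2)) (Function('O')(m) = Mul(Mul(Rational(1, 2), -6, Add(-1, -6, Mul(4, -11))), Pow(m, 2)) = Mul(Mul(Rational(1, 2), -6, Add(-1, -6, -44)), Pow(m, 2)) = Mul(Mul(Rational(1, 2), -6, -51), Pow(m, 2)) = Mul(153, Pow(m, 2)))
Pow(Add(Function('O')(Function('w')(-12)), Add(-4103, -45641)), -1) = Pow(Add(Mul(153, Pow(-12, 2)), Add(-4103, -45641)), -1) = Pow(Add(Mul(153, 144), -49744), -1) = Pow(Add(22032, -49744), -1) = Pow(-27712, -1) = Rational(-1, 27712)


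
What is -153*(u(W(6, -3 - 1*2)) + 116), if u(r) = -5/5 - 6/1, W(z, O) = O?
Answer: -16677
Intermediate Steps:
u(r) = -7 (u(r) = -5*⅕ - 6*1 = -1 - 6 = -7)
-153*(u(W(6, -3 - 1*2)) + 116) = -153*(-7 + 116) = -153*109 = -16677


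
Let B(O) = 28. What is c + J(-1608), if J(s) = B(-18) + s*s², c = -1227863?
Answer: -4158975547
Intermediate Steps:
J(s) = 28 + s³ (J(s) = 28 + s*s² = 28 + s³)
c + J(-1608) = -1227863 + (28 + (-1608)³) = -1227863 + (28 - 4157747712) = -1227863 - 4157747684 = -4158975547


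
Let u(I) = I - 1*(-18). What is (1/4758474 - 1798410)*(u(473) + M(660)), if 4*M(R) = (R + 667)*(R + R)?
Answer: -3751698637714243939/4758474 ≈ -7.8842e+11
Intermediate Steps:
u(I) = 18 + I (u(I) = I + 18 = 18 + I)
M(R) = R*(667 + R)/2 (M(R) = ((R + 667)*(R + R))/4 = ((667 + R)*(2*R))/4 = (2*R*(667 + R))/4 = R*(667 + R)/2)
(1/4758474 - 1798410)*(u(473) + M(660)) = (1/4758474 - 1798410)*((18 + 473) + (½)*660*(667 + 660)) = (1/4758474 - 1798410)*(491 + (½)*660*1327) = -8557687226339*(491 + 437910)/4758474 = -8557687226339/4758474*438401 = -3751698637714243939/4758474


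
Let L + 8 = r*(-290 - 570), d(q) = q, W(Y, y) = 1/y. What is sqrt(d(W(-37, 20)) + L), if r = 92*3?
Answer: I*sqrt(23736795)/10 ≈ 487.2*I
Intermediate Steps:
r = 276
L = -237368 (L = -8 + 276*(-290 - 570) = -8 + 276*(-860) = -8 - 237360 = -237368)
sqrt(d(W(-37, 20)) + L) = sqrt(1/20 - 237368) = sqrt(-4747359/20) = I*sqrt(23736795)/10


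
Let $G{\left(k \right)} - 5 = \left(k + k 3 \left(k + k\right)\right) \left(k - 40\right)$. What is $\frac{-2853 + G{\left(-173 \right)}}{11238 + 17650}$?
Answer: $- \frac{38215261}{28888} \approx -1322.9$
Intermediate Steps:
$G{\left(k \right)} = 5 + \left(-40 + k\right) \left(k + 6 k^{2}\right)$ ($G{\left(k \right)} = 5 + \left(k + k 3 \left(k + k\right)\right) \left(k - 40\right) = 5 + \left(k + 3 k 2 k\right) \left(-40 + k\right) = 5 + \left(k + 6 k^{2}\right) \left(-40 + k\right) = 5 + \left(-40 + k\right) \left(k + 6 k^{2}\right)$)
$\frac{-2853 + G{\left(-173 \right)}}{11238 + 17650} = \frac{-2853 + \left(5 - 239 \left(-173\right)^{2} - -6920 + 6 \left(-173\right)^{3}\right)}{11238 + 17650} = \frac{-2853 + \left(5 - 7153031 + 6920 + 6 \left(-5177717\right)\right)}{28888} = \left(-2853 + \left(5 - 7153031 + 6920 - 31066302\right)\right) \frac{1}{28888} = \left(-2853 - 38212408\right) \frac{1}{28888} = \left(-38215261\right) \frac{1}{28888} = - \frac{38215261}{28888}$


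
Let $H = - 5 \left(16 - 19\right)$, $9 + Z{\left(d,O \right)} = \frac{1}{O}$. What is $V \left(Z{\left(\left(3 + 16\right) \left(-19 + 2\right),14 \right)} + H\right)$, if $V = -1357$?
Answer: $- \frac{115345}{14} \approx -8238.9$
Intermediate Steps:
$Z{\left(d,O \right)} = -9 + \frac{1}{O}$
$H = 15$ ($H = \left(-5\right) \left(-3\right) = 15$)
$V \left(Z{\left(\left(3 + 16\right) \left(-19 + 2\right),14 \right)} + H\right) = - 1357 \left(\left(-9 + \frac{1}{14}\right) + 15\right) = - 1357 \left(- \frac{125}{14} + 15\right) = \left(-1357\right) \frac{85}{14} = - \frac{115345}{14}$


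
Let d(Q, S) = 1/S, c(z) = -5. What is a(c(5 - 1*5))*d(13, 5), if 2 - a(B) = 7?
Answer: -1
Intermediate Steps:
a(B) = -5 (a(B) = 2 - 1*7 = 2 - 7 = -5)
a(c(5 - 1*5))*d(13, 5) = -5/5 = -5*1/5 = -1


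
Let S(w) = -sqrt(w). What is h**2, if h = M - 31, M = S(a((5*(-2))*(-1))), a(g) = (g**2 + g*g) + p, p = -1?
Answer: (31 + sqrt(199))**2 ≈ 2034.6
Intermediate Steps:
a(g) = -1 + 2*g**2 (a(g) = (g**2 + g*g) - 1 = (g**2 + g**2) - 1 = 2*g**2 - 1 = -1 + 2*g**2)
M = -sqrt(199) (M = -sqrt(-1 + 2*((5*(-2))*(-1))**2) = -sqrt(-1 + 2*(-10*(-1))**2) = -sqrt(-1 + 2*10**2) = -sqrt(-1 + 2*100) = -sqrt(-1 + 200) = -sqrt(199) ≈ -14.107)
h = -31 - sqrt(199) (h = -sqrt(199) - 31 = -31 - sqrt(199) ≈ -45.107)
h**2 = (-31 - sqrt(199))**2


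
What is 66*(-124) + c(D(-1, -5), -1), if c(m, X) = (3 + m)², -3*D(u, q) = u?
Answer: -73556/9 ≈ -8172.9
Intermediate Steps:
D(u, q) = -u/3
66*(-124) + c(D(-1, -5), -1) = 66*(-124) + (3 - ⅓*(-1))² = -8184 + (3 + ⅓)² = -8184 + (10/3)² = -8184 + 100/9 = -73556/9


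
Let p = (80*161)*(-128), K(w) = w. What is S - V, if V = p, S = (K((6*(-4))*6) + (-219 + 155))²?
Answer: 1691904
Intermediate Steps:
S = 43264 (S = ((6*(-4))*6 + (-219 + 155))² = (-24*6 - 64)² = (-144 - 64)² = (-208)² = 43264)
p = -1648640 (p = 12880*(-128) = -1648640)
V = -1648640
S - V = 43264 - 1*(-1648640) = 43264 + 1648640 = 1691904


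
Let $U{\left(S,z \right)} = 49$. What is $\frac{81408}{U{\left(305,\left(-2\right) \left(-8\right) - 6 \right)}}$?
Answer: $\frac{81408}{49} \approx 1661.4$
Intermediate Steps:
$\frac{81408}{U{\left(305,\left(-2\right) \left(-8\right) - 6 \right)}} = \frac{81408}{49}$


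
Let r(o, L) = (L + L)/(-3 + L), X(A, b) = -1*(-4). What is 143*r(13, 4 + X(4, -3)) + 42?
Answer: 2498/5 ≈ 499.60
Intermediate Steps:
X(A, b) = 4
r(o, L) = 2*L/(-3 + L) (r(o, L) = (2*L)/(-3 + L) = 2*L/(-3 + L))
143*r(13, 4 + X(4, -3)) + 42 = 143*(2*(4 + 4)/(-3 + (4 + 4))) + 42 = 143*(2*8/(-3 + 8)) + 42 = 143*(2*8/5) + 42 = 143*(2*8*(1/5)) + 42 = 143*(16/5) + 42 = 2288/5 + 42 = 2498/5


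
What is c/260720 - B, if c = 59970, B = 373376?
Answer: -9734653075/26072 ≈ -3.7338e+5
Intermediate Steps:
c/260720 - B = 59970/260720 - 1*373376 = 59970*(1/260720) - 373376 = 5997/26072 - 373376 = -9734653075/26072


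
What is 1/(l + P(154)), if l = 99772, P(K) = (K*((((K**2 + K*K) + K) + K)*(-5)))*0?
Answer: 1/99772 ≈ 1.0023e-5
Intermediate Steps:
P(K) = 0 (P(K) = (K*((((K**2 + K**2) + K) + K)*(-5)))*0 = (K*(((2*K**2 + K) + K)*(-5)))*0 = (K*(((K + 2*K**2) + K)*(-5)))*0 = (K*((2*K + 2*K**2)*(-5)))*0 = (K*(-10*K - 10*K**2))*0 = 0)
1/(l + P(154)) = 1/(99772 + 0) = 1/99772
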